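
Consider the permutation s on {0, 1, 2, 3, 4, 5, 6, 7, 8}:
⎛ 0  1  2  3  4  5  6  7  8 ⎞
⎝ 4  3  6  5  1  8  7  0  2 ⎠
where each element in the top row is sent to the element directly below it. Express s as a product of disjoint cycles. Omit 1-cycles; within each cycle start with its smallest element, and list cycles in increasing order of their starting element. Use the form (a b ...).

(0 4 1 3 5 8 2 6 7)

Iterating s from 0 gives 0 → 4 → 1 → 3 → 5 → 8 → 2 → 6 → 7 → 0; that is the 9-cycle (0 4 1 3 5 8 2 6 7).
Repeating from the next unused element and collecting all non-trivial cycles gives (0 4 1 3 5 8 2 6 7).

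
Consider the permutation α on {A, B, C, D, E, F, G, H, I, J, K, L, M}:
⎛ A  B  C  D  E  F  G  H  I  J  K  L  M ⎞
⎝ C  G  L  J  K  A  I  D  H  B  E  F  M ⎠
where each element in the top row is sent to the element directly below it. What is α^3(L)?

Tracing L → F → … returns to L after 4 steps, so L lies in a 4-cycle (A C L F).
Stepping 3 places around the cycle: L → F → A → C.

C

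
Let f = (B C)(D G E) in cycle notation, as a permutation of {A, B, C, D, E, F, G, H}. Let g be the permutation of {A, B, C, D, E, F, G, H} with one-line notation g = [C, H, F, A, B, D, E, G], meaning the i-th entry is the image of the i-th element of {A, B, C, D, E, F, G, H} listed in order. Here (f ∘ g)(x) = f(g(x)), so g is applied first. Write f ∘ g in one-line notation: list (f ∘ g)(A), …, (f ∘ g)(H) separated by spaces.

B H F A C G D E

For each element, apply g then f: A → C → B; B → H → H; C → F → F; D → A → A; E → B → C; F → D → G; G → E → D; H → G → E.
So f ∘ g in one-line form is B H F A C G D E.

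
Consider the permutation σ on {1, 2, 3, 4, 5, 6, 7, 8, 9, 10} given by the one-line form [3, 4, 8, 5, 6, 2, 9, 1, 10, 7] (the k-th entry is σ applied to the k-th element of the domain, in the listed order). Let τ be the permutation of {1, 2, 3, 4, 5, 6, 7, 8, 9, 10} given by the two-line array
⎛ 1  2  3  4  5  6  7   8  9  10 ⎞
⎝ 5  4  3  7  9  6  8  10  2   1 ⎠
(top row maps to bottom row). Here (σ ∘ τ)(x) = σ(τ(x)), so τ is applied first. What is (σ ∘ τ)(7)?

1

First apply τ: τ(7) = 8, then σ(8) = 1. Thus (σ ∘ τ)(7) = 1.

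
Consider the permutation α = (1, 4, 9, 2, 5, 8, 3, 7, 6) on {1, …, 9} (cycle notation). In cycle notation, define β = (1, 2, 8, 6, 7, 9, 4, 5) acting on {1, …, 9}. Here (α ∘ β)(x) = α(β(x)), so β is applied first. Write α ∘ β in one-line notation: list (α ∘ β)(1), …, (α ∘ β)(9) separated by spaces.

5 3 7 8 4 6 2 1 9

(α ∘ β)(x) = α(β(x)). Computing each image: α(β(1)) = α(2) = 5, α(β(2)) = α(8) = 3, α(β(3)) = α(3) = 7, α(β(4)) = α(5) = 8, α(β(5)) = α(1) = 4, α(β(6)) = α(7) = 6, α(β(7)) = α(9) = 2, α(β(8)) = α(6) = 1, α(β(9)) = α(4) = 9.
Hence α ∘ β = [5 3 7 8 4 6 2 1 9].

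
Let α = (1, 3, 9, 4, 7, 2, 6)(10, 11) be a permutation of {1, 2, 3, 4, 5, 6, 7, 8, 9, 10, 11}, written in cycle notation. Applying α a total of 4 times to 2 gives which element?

2 lies in the 7-cycle (1, 3, 9, 4, 7, 2, 6).
Advancing 4 steps from 2: 2 → 6 → 1 → 3 → 9.

9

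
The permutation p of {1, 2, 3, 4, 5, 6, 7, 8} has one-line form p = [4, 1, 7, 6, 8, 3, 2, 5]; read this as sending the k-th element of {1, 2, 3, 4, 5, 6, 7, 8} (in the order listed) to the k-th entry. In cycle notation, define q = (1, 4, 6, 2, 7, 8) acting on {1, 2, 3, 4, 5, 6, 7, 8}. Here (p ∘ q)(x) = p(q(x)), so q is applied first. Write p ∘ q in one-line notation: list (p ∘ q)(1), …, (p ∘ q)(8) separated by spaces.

6 2 7 3 8 1 5 4

Chase each element through q then p: 1 → 4 → 6; 2 → 7 → 2; 3 → 3 → 7; 4 → 6 → 3; 5 → 5 → 8; 6 → 2 → 1; 7 → 8 → 5; 8 → 1 → 4.
So p ∘ q in one-line form is 6 2 7 3 8 1 5 4.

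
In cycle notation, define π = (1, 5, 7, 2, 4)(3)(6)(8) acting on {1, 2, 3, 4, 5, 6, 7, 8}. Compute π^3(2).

5

2 lies in the 5-cycle (1, 5, 7, 2, 4).
Advancing 3 steps from 2: 2 → 4 → 1 → 5.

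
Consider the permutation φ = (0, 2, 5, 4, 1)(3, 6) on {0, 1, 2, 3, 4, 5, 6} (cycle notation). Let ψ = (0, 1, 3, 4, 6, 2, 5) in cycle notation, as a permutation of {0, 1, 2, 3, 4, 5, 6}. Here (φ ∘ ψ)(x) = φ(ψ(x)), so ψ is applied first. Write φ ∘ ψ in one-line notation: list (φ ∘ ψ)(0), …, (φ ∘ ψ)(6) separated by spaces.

0 6 4 1 3 2 5

Chase each element through ψ then φ: 0 → 1 → 0; 1 → 3 → 6; 2 → 5 → 4; 3 → 4 → 1; 4 → 6 → 3; 5 → 0 → 2; 6 → 2 → 5.
Collecting the images, φ ∘ ψ = [0 6 4 1 3 2 5].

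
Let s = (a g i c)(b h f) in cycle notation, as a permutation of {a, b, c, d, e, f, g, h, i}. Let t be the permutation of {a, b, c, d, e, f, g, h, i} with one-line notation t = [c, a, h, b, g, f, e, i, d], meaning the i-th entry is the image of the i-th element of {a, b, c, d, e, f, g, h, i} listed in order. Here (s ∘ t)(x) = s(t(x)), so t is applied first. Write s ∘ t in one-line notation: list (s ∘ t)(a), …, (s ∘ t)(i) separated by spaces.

a g f h i b e c d

(s ∘ t)(x) = s(t(x)). Computing each image: s(t(a)) = s(c) = a, s(t(b)) = s(a) = g, s(t(c)) = s(h) = f, s(t(d)) = s(b) = h, s(t(e)) = s(g) = i, s(t(f)) = s(f) = b, s(t(g)) = s(e) = e, s(t(h)) = s(i) = c, s(t(i)) = s(d) = d.
Hence s ∘ t = [a g f h i b e c d].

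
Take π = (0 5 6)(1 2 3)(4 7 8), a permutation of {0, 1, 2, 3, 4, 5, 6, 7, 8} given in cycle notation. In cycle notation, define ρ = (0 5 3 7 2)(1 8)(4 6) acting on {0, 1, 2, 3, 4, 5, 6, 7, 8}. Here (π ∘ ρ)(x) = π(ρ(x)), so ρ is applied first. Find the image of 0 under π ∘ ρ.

6

ρ(0) = 5, then π(5) = 6; composing gives (π ∘ ρ)(0) = 6.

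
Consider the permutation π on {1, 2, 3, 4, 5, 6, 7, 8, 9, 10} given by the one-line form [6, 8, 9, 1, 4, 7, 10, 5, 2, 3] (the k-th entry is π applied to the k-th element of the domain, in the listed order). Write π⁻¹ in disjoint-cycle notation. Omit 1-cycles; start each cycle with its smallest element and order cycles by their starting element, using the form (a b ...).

(1 4 5 8 2 9 3 10 7 6)

First write π in disjoint cycles: (1 6 7 10 3 9 2 8 5 4).
Reversing each cycle (and rotating so the smallest element leads) gives π⁻¹ = (1 4 5 8 2 9 3 10 7 6).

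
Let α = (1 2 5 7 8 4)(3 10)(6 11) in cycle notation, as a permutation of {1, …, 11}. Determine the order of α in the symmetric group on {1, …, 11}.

6

The cycle type of α is (6, 2, 2, 1).
The order of α is the least common multiple of its cycle lengths: lcm(6, 2, 2) = 6.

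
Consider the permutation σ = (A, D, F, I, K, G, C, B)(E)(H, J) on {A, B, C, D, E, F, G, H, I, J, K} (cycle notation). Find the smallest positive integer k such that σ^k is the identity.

8

The cycle type of σ is (8, 2, 1).
Since disjoint cycles commute, ord(σ) = lcm(8, 2) = 8.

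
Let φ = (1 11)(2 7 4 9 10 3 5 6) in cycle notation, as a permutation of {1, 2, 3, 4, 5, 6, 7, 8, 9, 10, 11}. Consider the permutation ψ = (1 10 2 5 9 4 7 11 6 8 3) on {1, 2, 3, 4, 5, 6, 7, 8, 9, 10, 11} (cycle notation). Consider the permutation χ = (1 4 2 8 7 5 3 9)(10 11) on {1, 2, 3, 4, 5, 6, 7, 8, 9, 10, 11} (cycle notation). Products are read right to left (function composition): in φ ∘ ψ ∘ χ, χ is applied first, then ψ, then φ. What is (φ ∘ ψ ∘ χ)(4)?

Chase 4: χ(4) = 2; ψ(2) = 5; φ(5) = 6. Hence (φ ∘ ψ ∘ χ)(4) = 6.

6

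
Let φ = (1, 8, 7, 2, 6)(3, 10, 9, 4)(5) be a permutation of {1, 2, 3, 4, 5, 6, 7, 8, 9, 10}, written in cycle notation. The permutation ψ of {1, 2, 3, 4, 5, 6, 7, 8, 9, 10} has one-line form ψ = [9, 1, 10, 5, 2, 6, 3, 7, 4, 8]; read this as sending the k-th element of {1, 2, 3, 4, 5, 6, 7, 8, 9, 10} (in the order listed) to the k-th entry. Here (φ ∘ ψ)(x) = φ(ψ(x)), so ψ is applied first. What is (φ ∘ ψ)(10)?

7

(φ ∘ ψ)(10) = φ(ψ(10)). ψ(10) = 8, then φ(8) = 7. So (φ ∘ ψ)(10) = 7.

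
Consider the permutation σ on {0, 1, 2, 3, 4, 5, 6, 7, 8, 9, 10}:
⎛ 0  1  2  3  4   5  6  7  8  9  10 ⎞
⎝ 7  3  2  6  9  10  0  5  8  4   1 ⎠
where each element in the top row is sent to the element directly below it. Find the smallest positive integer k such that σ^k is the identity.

Writing σ as disjoint cycles, the cycle lengths are 7, 2, 1, 1.
Since disjoint cycles commute, ord(σ) = lcm(7, 2) = 14.

14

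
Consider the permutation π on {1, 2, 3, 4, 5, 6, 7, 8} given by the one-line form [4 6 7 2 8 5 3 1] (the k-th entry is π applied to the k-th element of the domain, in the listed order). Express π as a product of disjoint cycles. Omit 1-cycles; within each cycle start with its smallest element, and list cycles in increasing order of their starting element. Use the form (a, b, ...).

From 1: 1 → 4 → 2 → 6 → 5 → 8 → 1, closing the cycle (1, 4, 2, 6, 5, 8).
Continuing from each remaining unvisited element yields (1, 4, 2, 6, 5, 8)(3, 7).

(1, 4, 2, 6, 5, 8)(3, 7)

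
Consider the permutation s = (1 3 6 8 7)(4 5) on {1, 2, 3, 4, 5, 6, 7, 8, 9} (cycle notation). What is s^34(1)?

1 lies in the 5-cycle (1 3 6 8 7).
On a 5-cycle, s^5 is the identity, so s^34 = s^4 there (34 ≡ 4 mod 5).
Stepping 4 places around the cycle: 1 → 3 → 6 → 8 → 7.

7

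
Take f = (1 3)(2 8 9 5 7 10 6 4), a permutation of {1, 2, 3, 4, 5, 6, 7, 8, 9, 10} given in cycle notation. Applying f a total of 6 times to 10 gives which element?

5

10 lies in the 8-cycle (2 8 9 5 7 10 6 4).
Advancing 6 steps from 10: 10 → 6 → 4 → 2 → 8 → 9 → 5.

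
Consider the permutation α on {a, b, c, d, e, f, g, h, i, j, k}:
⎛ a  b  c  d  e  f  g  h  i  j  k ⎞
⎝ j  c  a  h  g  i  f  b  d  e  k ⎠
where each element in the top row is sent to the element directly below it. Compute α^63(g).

d

Tracing g → f → … returns to g after 10 steps, so g lies in a 10-cycle (a, j, e, g, f, i, d, h, b, c).
Powers repeat with period 10 on this cycle, and 63 mod 10 = 3, so α^63(g) = α^3(g).
Advancing 3 steps from g: g → f → i → d.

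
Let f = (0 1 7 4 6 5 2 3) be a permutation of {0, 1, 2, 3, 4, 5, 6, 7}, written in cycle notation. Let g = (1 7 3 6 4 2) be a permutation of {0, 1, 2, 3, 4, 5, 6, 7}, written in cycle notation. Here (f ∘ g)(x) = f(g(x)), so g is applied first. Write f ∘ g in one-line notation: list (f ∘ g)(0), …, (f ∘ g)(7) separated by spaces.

1 4 7 5 3 2 6 0

Chase each element through g then f: 0 → 0 → 1; 1 → 7 → 4; 2 → 1 → 7; 3 → 6 → 5; 4 → 2 → 3; 5 → 5 → 2; 6 → 4 → 6; 7 → 3 → 0.
Collecting the images, f ∘ g = [1 4 7 5 3 2 6 0].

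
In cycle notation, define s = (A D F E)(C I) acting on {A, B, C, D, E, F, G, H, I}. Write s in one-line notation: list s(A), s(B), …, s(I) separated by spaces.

Each element maps to the next entry in its cycle (wrapping to the front): A→D, B→B, C→I, D→F, E→A, F→E, G→G, H→H, I→C.
Listing these in domain order gives D B I F A E G H C.

D B I F A E G H C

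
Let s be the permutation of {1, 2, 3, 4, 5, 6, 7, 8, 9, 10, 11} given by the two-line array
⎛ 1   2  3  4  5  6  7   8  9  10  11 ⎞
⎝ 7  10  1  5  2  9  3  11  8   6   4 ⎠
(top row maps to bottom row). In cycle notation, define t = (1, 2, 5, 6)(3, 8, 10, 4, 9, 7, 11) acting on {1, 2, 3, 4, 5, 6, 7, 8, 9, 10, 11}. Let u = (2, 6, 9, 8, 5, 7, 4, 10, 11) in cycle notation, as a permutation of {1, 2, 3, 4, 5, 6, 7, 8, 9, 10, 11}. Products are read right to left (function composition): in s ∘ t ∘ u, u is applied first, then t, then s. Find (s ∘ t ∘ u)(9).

Apply the permutations in order: u(9) = 8, then t(8) = 10, then s(10) = 6. So (s ∘ t ∘ u)(9) = 6.

6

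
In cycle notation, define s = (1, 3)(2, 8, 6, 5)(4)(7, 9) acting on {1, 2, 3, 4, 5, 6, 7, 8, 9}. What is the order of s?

4

The cycle type of s is (4, 2, 2, 1).
Since disjoint cycles commute, ord(s) = lcm(4, 2, 2) = 4.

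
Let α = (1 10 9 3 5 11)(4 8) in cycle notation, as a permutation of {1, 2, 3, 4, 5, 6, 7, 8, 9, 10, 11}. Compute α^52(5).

9

5 lies in the 6-cycle (1 10 9 3 5 11).
Since the cycle has length 6, α^52 acts on it the same as α^4 (52 mod 6 = 4).
Stepping 4 places around the cycle: 5 → 11 → 1 → 10 → 9.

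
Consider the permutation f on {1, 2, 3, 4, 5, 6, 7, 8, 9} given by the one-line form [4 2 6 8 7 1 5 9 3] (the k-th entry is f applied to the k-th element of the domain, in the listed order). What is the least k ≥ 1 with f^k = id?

6

The disjoint-cycle form of f has cycle lengths 6, 2, 1.
The order of f is the least common multiple of its cycle lengths: lcm(6, 2) = 6.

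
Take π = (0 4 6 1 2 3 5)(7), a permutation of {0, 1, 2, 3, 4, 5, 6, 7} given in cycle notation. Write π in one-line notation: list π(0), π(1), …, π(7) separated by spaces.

Each element maps to the next entry in its cycle (wrapping to the front): 0→4, 1→2, 2→3, 3→5, 4→6, 5→0, 6→1, 7→7.
Listing these in domain order gives 4 2 3 5 6 0 1 7.

4 2 3 5 6 0 1 7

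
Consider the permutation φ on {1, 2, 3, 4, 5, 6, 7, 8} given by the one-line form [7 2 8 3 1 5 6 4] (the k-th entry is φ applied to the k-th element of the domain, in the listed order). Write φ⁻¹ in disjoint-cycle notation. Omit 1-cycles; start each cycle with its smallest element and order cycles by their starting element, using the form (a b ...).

(1 5 6 7)(3 4 8)

First write φ in disjoint cycles: (1 7 6 5)(3 8 4).
Reversing each cycle (and rotating so the smallest element leads) gives φ⁻¹ = (1 5 6 7)(3 4 8).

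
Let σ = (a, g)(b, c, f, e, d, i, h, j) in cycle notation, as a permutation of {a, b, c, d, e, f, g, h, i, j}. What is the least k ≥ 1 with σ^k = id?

8

The disjoint cycles have lengths 8, 2.
Since disjoint cycles commute, ord(σ) = lcm(8, 2) = 8.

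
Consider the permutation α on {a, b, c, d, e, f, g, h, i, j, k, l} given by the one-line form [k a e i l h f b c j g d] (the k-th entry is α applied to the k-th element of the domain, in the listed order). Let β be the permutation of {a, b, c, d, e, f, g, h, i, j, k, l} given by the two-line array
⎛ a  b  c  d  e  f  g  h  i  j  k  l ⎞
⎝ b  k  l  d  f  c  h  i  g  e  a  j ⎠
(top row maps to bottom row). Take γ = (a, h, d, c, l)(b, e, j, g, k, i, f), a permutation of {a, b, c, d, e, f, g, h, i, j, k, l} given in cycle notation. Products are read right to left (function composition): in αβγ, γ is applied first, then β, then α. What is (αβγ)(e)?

l

Chase e: γ(e) = j; β(j) = e; α(e) = l. Hence (αβγ)(e) = l.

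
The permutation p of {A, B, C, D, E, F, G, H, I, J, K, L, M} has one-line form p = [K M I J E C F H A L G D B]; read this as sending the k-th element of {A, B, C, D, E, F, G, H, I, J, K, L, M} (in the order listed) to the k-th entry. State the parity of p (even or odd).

even

In disjoint-cycle form the cycle lengths are 6, 3, 2, 1, 1.
A cycle of length ℓ contributes ℓ−1 transpositions, so p is a product of 5 + 2 + 1 = 8 transpositions — even.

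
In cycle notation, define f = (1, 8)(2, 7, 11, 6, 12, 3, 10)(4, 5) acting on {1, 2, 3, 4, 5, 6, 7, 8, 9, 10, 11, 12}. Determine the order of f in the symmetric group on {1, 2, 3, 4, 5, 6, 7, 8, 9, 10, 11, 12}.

The cycle type of f is (7, 2, 2, 1).
The order is lcm(7, 2, 2) = 14.

14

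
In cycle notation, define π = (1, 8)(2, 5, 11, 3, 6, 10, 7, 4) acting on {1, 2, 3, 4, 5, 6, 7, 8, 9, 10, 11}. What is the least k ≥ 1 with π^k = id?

The disjoint cycles have lengths 8, 2, 1.
The order of π is the least common multiple of its cycle lengths: lcm(8, 2) = 8.

8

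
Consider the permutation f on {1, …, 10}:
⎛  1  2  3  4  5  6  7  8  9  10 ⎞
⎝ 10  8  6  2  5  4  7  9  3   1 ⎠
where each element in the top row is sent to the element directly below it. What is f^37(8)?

9

Tracing 8 → 9 → … returns to 8 after 6 steps, so 8 lies in a 6-cycle (2, 8, 9, 3, 6, 4).
On a 6-cycle, f^6 is the identity, so f^37 = f^1 there (37 ≡ 1 mod 6).
Advancing 1 step from 8: 8 → 9.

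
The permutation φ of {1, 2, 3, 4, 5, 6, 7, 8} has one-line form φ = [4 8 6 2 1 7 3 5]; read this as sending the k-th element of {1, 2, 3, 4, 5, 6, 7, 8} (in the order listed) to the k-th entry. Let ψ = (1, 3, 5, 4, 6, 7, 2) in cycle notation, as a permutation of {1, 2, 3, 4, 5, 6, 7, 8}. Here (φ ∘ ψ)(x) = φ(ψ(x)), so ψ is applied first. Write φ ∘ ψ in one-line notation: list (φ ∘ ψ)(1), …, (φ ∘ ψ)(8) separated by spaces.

(φ ∘ ψ)(x) = φ(ψ(x)). Computing each image: φ(ψ(1)) = φ(3) = 6, φ(ψ(2)) = φ(1) = 4, φ(ψ(3)) = φ(5) = 1, φ(ψ(4)) = φ(6) = 7, φ(ψ(5)) = φ(4) = 2, φ(ψ(6)) = φ(7) = 3, φ(ψ(7)) = φ(2) = 8, φ(ψ(8)) = φ(8) = 5.
Hence φ ∘ ψ = [6 4 1 7 2 3 8 5].

6 4 1 7 2 3 8 5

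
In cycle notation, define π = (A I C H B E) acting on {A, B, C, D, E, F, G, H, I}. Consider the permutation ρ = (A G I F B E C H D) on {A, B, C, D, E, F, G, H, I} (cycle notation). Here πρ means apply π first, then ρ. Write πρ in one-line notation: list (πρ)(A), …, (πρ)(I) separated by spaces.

(πρ)(x) = ρ(π(x)). Computing each image: ρ(π(A)) = ρ(I) = F, ρ(π(B)) = ρ(E) = C, ρ(π(C)) = ρ(H) = D, ρ(π(D)) = ρ(D) = A, ρ(π(E)) = ρ(A) = G, ρ(π(F)) = ρ(F) = B, ρ(π(G)) = ρ(G) = I, ρ(π(H)) = ρ(B) = E, ρ(π(I)) = ρ(C) = H.
Hence πρ = [F C D A G B I E H].

F C D A G B I E H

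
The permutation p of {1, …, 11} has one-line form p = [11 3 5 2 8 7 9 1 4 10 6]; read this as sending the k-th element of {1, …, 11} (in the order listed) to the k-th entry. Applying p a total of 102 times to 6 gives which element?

Tracing 6 → 7 → … returns to 6 after 10 steps, so 6 lies in a 10-cycle (1, 11, 6, 7, 9, 4, 2, 3, 5, 8).
Powers repeat with period 10 on this cycle, and 102 mod 10 = 2, so p^102(6) = p^2(6).
Stepping 2 places around the cycle: 6 → 7 → 9.

9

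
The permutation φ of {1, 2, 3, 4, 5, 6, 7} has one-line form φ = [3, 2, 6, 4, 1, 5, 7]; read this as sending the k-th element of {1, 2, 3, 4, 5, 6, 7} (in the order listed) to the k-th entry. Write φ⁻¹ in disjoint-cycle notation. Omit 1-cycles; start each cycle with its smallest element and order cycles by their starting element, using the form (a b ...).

First write φ in disjoint cycles: (1 3 6 5).
The inverse reverses every cycle; in canonical form, φ⁻¹ = (1 5 6 3).

(1 5 6 3)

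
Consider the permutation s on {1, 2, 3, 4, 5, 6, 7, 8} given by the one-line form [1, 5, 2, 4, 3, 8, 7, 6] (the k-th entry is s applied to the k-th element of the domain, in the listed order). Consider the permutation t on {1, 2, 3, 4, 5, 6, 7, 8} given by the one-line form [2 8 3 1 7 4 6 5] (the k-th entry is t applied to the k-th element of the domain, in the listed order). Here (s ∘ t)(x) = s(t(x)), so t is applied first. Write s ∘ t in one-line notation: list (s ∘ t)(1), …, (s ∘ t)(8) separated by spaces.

(s ∘ t)(x) = s(t(x)). Computing each image: s(t(1)) = s(2) = 5, s(t(2)) = s(8) = 6, s(t(3)) = s(3) = 2, s(t(4)) = s(1) = 1, s(t(5)) = s(7) = 7, s(t(6)) = s(4) = 4, s(t(7)) = s(6) = 8, s(t(8)) = s(5) = 3.
Hence s ∘ t = [5 6 2 1 7 4 8 3].

5 6 2 1 7 4 8 3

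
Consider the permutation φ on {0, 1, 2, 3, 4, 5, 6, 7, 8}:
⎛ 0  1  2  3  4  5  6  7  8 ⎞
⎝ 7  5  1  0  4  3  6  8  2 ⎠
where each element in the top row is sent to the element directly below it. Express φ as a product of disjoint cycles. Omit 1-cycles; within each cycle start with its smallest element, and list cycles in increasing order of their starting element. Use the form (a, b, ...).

(0, 7, 8, 2, 1, 5, 3)

Iterating φ from 0 gives 0 → 7 → 8 → 2 → 1 → 5 → 3 → 0; that is the 7-cycle (0, 7, 8, 2, 1, 5, 3).
Continuing from each remaining unvisited element yields (0, 7, 8, 2, 1, 5, 3).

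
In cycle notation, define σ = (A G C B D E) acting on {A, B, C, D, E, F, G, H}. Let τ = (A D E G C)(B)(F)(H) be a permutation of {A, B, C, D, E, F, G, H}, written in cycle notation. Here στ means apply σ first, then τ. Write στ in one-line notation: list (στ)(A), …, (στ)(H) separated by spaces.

C E B G D F A H

For each element, apply σ then τ: A → G → C; B → D → E; C → B → B; D → E → G; E → A → D; F → F → F; G → C → A; H → H → H.
So στ in one-line form is C E B G D F A H.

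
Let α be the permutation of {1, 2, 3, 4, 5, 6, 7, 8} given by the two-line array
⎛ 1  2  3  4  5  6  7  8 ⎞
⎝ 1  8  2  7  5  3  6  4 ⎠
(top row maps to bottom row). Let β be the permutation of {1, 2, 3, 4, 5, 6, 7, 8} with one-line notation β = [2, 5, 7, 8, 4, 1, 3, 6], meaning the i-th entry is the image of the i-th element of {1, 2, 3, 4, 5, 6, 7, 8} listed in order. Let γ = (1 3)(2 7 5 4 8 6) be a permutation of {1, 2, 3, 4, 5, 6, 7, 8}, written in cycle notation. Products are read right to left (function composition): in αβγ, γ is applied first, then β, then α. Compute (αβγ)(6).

Apply the permutations in order: γ(6) = 2, then β(2) = 5, then α(5) = 5. So (αβγ)(6) = 5.

5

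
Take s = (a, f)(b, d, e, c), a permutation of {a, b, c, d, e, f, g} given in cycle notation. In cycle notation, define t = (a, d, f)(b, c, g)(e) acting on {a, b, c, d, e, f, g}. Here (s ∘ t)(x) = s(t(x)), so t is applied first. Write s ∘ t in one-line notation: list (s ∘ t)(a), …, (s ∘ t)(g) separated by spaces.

e b g a c f d

Chase each element through t then s: a → d → e; b → c → b; c → g → g; d → f → a; e → e → c; f → a → f; g → b → d.
So s ∘ t in one-line form is e b g a c f d.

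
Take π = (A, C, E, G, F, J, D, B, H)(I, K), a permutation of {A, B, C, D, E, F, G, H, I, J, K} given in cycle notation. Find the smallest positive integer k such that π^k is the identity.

18

The disjoint cycles have lengths 9, 2.
The order of π is the least common multiple of its cycle lengths: lcm(9, 2) = 18.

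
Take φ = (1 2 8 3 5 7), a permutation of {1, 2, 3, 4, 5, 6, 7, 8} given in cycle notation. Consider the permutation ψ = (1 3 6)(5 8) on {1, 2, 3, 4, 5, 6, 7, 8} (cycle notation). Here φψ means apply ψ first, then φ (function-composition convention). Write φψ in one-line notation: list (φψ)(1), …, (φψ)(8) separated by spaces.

5 8 6 4 3 2 1 7

For each element, apply ψ then φ: 1 → 3 → 5; 2 → 2 → 8; 3 → 6 → 6; 4 → 4 → 4; 5 → 8 → 3; 6 → 1 → 2; 7 → 7 → 1; 8 → 5 → 7.
So φψ in one-line form is 5 8 6 4 3 2 1 7.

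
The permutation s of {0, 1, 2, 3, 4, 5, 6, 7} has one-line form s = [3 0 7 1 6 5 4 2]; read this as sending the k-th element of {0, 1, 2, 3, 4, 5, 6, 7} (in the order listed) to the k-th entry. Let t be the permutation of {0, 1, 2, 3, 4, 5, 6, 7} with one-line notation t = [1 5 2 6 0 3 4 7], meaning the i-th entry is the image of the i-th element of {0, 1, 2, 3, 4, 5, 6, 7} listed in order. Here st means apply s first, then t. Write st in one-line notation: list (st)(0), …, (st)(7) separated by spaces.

6 1 7 5 4 3 0 2

Chase each element through s then t: 0 → 3 → 6; 1 → 0 → 1; 2 → 7 → 7; 3 → 1 → 5; 4 → 6 → 4; 5 → 5 → 3; 6 → 4 → 0; 7 → 2 → 2.
Collecting the images, st = [6 1 7 5 4 3 0 2].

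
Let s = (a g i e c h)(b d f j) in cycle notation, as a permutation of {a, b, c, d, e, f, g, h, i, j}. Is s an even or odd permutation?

The cycle lengths are 6, 4.
A cycle is odd iff its length is even; s has 2 even-length cycles, so sgn(s) = (−1)^2 and s is even.

even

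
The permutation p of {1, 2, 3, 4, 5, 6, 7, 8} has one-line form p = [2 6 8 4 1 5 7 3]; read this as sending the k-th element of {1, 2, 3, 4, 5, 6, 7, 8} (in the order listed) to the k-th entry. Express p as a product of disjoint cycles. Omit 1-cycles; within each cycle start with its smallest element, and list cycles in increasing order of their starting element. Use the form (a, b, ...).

(1, 2, 6, 5)(3, 8)

Start at 1 and follow images: 1 → 2 → 6 → 5 → 1, giving the cycle (1, 2, 6, 5).
Repeating from the next unused element and collecting all non-trivial cycles gives (1, 2, 6, 5)(3, 8).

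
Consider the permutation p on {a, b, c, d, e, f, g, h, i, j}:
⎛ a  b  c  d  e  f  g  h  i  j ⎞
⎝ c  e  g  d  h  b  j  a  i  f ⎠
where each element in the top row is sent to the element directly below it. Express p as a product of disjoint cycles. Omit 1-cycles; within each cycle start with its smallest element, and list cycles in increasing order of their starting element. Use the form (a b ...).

Iterating p from a gives a → c → g → j → f → b → e → h → a; that is the 8-cycle (a c g j f b e h).
Continuing from each remaining unvisited element yields (a c g j f b e h).

(a c g j f b e h)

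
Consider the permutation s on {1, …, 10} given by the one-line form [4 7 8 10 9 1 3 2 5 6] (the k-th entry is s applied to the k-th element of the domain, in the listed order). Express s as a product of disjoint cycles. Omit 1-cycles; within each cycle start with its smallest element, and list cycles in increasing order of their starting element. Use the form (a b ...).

From 1: 1 → 4 → 10 → 6 → 1, closing the cycle (1 4 10 6).
Continuing from each remaining unvisited element yields (1 4 10 6)(2 7 3 8)(5 9).

(1 4 10 6)(2 7 3 8)(5 9)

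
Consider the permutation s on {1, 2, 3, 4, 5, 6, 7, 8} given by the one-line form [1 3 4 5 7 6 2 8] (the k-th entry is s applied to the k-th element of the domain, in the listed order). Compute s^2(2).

4

Tracing 2 → 3 → … returns to 2 after 5 steps, so 2 lies in a 5-cycle (2, 3, 4, 5, 7).
Stepping 2 places around the cycle: 2 → 3 → 4.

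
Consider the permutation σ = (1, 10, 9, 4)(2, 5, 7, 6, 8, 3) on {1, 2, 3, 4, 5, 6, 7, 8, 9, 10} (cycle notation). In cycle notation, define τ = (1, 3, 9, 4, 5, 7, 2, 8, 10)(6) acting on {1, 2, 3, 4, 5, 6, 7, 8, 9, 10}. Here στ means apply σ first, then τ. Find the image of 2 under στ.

7

σ(2) = 5, then τ(5) = 7; composing gives (στ)(2) = 7.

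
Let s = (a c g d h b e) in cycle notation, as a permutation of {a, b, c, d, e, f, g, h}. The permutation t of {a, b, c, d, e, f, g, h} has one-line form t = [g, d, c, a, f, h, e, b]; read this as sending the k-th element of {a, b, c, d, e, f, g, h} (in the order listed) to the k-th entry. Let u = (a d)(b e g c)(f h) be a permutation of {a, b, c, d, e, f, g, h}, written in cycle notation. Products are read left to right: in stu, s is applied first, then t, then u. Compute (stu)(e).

c

Chase e: s(e) = a; t(a) = g; u(g) = c. Hence (stu)(e) = c.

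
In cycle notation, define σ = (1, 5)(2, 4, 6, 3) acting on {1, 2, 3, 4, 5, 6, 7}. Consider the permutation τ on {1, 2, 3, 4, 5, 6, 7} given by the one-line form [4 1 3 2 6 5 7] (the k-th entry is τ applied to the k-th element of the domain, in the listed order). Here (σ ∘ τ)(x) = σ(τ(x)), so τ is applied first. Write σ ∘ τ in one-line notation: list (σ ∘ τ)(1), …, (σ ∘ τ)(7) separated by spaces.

6 5 2 4 3 1 7

(σ ∘ τ)(x) = σ(τ(x)). Computing each image: σ(τ(1)) = σ(4) = 6, σ(τ(2)) = σ(1) = 5, σ(τ(3)) = σ(3) = 2, σ(τ(4)) = σ(2) = 4, σ(τ(5)) = σ(6) = 3, σ(τ(6)) = σ(5) = 1, σ(τ(7)) = σ(7) = 7.
Hence σ ∘ τ = [6 5 2 4 3 1 7].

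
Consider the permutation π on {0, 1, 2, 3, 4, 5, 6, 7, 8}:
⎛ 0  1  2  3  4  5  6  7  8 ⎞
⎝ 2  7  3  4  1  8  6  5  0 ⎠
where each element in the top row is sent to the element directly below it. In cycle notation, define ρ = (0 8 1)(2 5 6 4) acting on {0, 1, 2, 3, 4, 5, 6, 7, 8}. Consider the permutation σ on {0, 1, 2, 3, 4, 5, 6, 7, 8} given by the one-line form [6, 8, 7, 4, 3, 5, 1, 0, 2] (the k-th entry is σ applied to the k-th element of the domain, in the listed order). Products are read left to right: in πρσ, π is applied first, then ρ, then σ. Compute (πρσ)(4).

6

(πρσ)(4) = σ(ρ(π(4))). π(4) = 1, then ρ(1) = 0, then σ(0) = 6, so the result is 6.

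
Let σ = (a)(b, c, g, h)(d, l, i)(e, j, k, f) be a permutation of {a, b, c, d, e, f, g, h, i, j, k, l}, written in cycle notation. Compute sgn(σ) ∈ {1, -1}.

1

The cycle lengths are 4, 4, 3, 1.
A cycle is odd iff its length is even; σ has 2 even-length cycles, so sgn(σ) = (−1)^2 and σ is even.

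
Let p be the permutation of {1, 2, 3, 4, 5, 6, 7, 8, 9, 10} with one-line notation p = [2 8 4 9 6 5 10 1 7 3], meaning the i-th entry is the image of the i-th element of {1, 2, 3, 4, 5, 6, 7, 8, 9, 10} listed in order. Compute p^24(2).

Tracing 2 → 8 → … returns to 2 after 3 steps, so 2 lies in a 3-cycle (1, 2, 8).
On a 3-cycle, p^3 is the identity, so p^24 = p^0 there (24 ≡ 0 mod 3).
So p^24(2) = 2.

2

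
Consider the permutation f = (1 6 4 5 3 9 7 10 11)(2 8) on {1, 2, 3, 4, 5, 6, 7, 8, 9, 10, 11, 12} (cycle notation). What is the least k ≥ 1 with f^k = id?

18

The disjoint cycles have lengths 9, 2, 1.
The order is lcm(9, 2) = 18.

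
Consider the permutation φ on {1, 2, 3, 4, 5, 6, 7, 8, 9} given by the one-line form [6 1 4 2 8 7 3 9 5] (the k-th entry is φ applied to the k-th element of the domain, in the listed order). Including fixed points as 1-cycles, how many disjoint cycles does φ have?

2

The cycle decomposition is (1, 6, 7, 3, 4, 2)(5, 8, 9), which has 2 cycles (counting 1-cycles).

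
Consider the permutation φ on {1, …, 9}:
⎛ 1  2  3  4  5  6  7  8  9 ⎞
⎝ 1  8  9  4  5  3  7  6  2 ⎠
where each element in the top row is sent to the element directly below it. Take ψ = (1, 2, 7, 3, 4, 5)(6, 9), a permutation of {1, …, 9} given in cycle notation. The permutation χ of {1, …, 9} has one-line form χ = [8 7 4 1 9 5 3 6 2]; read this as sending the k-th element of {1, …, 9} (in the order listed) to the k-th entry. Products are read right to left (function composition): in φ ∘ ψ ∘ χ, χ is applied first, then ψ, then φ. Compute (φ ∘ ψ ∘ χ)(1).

Apply the permutations in order: χ(1) = 8, then ψ(8) = 8, then φ(8) = 6. So (φ ∘ ψ ∘ χ)(1) = 6.

6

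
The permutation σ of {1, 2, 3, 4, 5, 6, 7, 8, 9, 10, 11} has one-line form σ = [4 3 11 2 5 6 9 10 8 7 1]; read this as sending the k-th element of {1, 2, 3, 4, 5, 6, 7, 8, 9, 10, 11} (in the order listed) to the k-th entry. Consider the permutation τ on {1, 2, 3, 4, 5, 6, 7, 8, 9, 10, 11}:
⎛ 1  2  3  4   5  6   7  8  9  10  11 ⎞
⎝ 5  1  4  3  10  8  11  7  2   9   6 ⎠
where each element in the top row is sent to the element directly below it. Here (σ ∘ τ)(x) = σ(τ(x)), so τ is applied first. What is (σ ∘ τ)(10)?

8

τ(10) = 9, then σ(9) = 8; composing gives (σ ∘ τ)(10) = 8.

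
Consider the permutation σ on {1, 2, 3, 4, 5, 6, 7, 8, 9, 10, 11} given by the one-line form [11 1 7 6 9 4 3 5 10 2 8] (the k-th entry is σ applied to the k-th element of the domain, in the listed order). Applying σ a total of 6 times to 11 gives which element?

Tracing 11 → 8 → … returns to 11 after 7 steps, so 11 lies in a 7-cycle (1, 11, 8, 5, 9, 10, 2).
Advancing 6 steps from 11: 11 → 8 → 5 → 9 → 10 → 2 → 1.

1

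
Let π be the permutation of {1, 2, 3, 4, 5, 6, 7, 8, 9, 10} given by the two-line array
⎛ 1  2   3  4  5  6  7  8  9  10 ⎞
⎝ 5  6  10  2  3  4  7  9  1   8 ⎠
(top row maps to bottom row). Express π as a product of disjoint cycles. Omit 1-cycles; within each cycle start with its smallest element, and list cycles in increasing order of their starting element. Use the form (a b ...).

From 1: 1 → 5 → 3 → 10 → 8 → 9 → 1, closing the cycle (1 5 3 10 8 9).
Continuing from each remaining unvisited element yields (1 5 3 10 8 9)(2 6 4).

(1 5 3 10 8 9)(2 6 4)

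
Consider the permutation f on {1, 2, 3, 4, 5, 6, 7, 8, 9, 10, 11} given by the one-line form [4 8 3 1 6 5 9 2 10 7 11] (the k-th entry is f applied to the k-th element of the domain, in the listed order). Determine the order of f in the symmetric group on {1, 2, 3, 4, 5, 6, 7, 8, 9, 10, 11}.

6

Writing f as disjoint cycles, the cycle lengths are 3, 2, 2, 2, 1, 1.
The order is lcm(3, 2, 2, 2) = 6.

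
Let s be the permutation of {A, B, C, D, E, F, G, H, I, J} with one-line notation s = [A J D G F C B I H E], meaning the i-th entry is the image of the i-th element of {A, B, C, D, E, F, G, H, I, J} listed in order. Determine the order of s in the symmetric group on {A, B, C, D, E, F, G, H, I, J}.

14

Writing s as disjoint cycles, the cycle lengths are 7, 2, 1.
The order is lcm(7, 2) = 14.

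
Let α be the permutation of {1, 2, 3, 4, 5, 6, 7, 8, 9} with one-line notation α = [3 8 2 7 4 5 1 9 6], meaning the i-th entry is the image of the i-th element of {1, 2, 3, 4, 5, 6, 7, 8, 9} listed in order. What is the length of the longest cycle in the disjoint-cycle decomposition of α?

Decomposing into disjoint cycles gives (1, 3, 2, 8, 9, 6, 5, 4, 7); the longest has length 9.

9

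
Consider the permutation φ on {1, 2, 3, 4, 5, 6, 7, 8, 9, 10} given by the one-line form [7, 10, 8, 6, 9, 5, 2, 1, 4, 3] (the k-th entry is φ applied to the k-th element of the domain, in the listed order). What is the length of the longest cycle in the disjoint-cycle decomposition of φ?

6

Decomposing into disjoint cycles gives (1, 7, 2, 10, 3, 8)(4, 6, 5, 9); the longest has length 6.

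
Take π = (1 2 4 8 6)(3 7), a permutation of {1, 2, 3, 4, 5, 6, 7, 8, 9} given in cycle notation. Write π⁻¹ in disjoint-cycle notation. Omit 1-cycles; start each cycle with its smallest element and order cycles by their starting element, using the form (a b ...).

(1 6 8 4 2)(3 7)

If π sends a → b within a cycle, π⁻¹ sends b → a; equivalently, reverse each cycle.
Reversing each cycle of π and rotating so the smallest element leads gives (1 6 8 4 2)(3 7).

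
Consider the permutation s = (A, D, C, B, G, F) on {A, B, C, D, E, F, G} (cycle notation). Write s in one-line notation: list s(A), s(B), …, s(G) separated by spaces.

D G B C E A F

Reading each image from the cycles: A↦D, B↦G, C↦B, D↦C, E↦E, F↦A, G↦F.
So the one-line form is D G B C E A F.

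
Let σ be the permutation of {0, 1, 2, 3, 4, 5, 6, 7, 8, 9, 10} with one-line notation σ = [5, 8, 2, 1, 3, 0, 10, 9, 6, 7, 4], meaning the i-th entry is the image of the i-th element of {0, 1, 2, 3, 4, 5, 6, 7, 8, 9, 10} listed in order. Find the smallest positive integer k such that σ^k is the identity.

6

Writing σ as disjoint cycles, the cycle lengths are 6, 2, 2, 1.
The order is lcm(6, 2, 2) = 6.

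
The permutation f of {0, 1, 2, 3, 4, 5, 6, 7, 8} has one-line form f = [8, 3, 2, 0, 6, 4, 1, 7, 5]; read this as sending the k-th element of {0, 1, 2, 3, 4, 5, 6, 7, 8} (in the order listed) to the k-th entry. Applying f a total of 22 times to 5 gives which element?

Tracing 5 → 4 → … returns to 5 after 7 steps, so 5 lies in a 7-cycle (0 8 5 4 6 1 3).
Powers repeat with period 7 on this cycle, and 22 mod 7 = 1, so f^22(5) = f^1(5).
Stepping 1 place around the cycle: 5 → 4.

4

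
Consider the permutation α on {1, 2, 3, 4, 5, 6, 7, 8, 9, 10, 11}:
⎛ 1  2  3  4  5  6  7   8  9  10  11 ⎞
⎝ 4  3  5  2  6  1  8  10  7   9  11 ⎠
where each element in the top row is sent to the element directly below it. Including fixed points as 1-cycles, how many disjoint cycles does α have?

3

The cycle decomposition is (1, 4, 2, 3, 5, 6)(7, 8, 10, 9)(11), which has 3 cycles (counting 1-cycles).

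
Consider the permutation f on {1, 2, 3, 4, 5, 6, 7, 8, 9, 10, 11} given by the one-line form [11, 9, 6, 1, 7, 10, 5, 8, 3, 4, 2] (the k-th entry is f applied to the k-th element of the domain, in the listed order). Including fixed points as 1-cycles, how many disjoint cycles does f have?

3

The cycle decomposition is (1, 11, 2, 9, 3, 6, 10, 4)(5, 7)(8), which has 3 cycles (counting 1-cycles).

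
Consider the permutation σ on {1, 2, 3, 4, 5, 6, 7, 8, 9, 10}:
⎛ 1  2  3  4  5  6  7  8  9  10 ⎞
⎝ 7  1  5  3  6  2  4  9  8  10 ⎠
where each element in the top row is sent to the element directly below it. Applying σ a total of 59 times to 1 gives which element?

Tracing 1 → 7 → … returns to 1 after 7 steps, so 1 lies in a 7-cycle (1, 7, 4, 3, 5, 6, 2).
Since the cycle has length 7, σ^59 acts on it the same as σ^3 (59 mod 7 = 3).
Advancing 3 steps from 1: 1 → 7 → 4 → 3.

3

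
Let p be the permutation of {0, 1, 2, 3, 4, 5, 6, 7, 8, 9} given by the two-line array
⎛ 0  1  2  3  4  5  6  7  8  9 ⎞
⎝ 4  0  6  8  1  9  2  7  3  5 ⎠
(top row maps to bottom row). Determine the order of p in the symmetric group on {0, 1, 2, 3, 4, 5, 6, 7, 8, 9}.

6

Decomposing into disjoint cycles gives cycle lengths 3, 2, 2, 2, 1.
The order of p is the least common multiple of its cycle lengths: lcm(3, 2, 2, 2) = 6.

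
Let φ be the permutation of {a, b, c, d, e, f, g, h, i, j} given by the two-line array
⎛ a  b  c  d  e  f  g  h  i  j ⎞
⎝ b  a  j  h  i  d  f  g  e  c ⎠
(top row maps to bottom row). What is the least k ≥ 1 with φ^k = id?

Writing φ as disjoint cycles, the cycle lengths are 4, 2, 2, 2.
Since disjoint cycles commute, ord(φ) = lcm(4, 2, 2, 2) = 4.

4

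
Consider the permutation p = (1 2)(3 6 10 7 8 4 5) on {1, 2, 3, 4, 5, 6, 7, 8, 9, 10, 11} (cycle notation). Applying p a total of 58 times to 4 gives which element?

3

4 lies in the 7-cycle (3 6 10 7 8 4 5).
On a 7-cycle, p^7 is the identity, so p^58 = p^2 there (58 ≡ 2 mod 7).
Stepping 2 places around the cycle: 4 → 5 → 3.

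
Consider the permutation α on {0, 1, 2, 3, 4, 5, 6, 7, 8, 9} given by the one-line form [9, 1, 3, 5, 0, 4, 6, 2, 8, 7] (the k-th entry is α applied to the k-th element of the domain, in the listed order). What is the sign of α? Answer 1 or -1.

1

In disjoint-cycle form the cycle lengths are 7, 1, 1, 1.
A cycle of length ℓ contributes ℓ−1 transpositions, so α is a product of 6 transpositions — even.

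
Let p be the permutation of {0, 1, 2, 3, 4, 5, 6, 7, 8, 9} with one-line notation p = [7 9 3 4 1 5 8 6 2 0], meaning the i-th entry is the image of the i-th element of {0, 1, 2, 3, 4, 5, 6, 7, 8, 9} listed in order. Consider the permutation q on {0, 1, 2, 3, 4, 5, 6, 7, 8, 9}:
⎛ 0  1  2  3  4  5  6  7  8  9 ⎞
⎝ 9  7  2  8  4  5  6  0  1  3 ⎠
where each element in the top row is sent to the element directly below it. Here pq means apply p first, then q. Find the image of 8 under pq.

p(8) = 2, then q(2) = 2; composing gives (pq)(8) = 2.

2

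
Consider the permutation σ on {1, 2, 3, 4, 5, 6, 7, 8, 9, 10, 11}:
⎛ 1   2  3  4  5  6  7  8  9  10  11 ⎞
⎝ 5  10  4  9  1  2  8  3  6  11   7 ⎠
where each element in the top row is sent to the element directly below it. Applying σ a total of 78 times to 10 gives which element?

9

Tracing 10 → 11 → … returns to 10 after 9 steps, so 10 lies in a 9-cycle (2, 10, 11, 7, 8, 3, 4, 9, 6).
Since the cycle has length 9, σ^78 acts on it the same as σ^6 (78 mod 9 = 6).
Advancing 6 steps from 10: 10 → 11 → 7 → 8 → 3 → 4 → 9.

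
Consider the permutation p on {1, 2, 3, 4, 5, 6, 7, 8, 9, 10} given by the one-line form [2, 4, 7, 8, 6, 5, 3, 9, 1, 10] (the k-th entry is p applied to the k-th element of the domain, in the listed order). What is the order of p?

10

Writing p as disjoint cycles, the cycle lengths are 5, 2, 2, 1.
The order is lcm(5, 2, 2) = 10.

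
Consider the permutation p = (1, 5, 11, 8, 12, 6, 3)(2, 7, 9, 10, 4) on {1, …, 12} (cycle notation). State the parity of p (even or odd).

even

The cycle lengths are 7, 5.
A cycle is odd iff its length is even; p has 0 even-length cycles, so sgn(p) = (−1)^0 and p is even.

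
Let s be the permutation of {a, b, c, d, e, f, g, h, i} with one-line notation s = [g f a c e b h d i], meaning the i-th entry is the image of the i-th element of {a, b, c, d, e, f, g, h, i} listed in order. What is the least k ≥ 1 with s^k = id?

Decomposing into disjoint cycles gives cycle lengths 5, 2, 1, 1.
The order of s is the least common multiple of its cycle lengths: lcm(5, 2) = 10.

10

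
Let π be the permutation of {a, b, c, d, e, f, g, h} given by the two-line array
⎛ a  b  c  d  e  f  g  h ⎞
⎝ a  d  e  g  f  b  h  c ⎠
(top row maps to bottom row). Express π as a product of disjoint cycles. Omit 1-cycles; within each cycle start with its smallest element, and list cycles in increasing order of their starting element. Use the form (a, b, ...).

Start at b and follow images: b → d → g → h → c → e → f → b, giving the cycle (b, d, g, h, c, e, f).
Repeating from the next unused element and collecting all non-trivial cycles gives (b, d, g, h, c, e, f).

(b, d, g, h, c, e, f)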